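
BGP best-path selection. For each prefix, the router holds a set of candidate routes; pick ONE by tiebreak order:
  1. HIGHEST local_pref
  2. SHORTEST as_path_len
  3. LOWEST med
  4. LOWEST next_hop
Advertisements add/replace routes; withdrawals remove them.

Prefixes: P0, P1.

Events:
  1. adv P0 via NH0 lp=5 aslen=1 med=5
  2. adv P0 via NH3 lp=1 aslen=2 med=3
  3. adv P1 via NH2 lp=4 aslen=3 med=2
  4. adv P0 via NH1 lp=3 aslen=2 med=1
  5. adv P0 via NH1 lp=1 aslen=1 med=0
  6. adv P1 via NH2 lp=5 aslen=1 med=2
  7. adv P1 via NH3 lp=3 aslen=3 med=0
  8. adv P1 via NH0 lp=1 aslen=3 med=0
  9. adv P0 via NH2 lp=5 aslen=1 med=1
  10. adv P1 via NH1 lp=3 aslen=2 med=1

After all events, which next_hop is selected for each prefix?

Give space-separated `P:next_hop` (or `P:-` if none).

Op 1: best P0=NH0 P1=-
Op 2: best P0=NH0 P1=-
Op 3: best P0=NH0 P1=NH2
Op 4: best P0=NH0 P1=NH2
Op 5: best P0=NH0 P1=NH2
Op 6: best P0=NH0 P1=NH2
Op 7: best P0=NH0 P1=NH2
Op 8: best P0=NH0 P1=NH2
Op 9: best P0=NH2 P1=NH2
Op 10: best P0=NH2 P1=NH2

Answer: P0:NH2 P1:NH2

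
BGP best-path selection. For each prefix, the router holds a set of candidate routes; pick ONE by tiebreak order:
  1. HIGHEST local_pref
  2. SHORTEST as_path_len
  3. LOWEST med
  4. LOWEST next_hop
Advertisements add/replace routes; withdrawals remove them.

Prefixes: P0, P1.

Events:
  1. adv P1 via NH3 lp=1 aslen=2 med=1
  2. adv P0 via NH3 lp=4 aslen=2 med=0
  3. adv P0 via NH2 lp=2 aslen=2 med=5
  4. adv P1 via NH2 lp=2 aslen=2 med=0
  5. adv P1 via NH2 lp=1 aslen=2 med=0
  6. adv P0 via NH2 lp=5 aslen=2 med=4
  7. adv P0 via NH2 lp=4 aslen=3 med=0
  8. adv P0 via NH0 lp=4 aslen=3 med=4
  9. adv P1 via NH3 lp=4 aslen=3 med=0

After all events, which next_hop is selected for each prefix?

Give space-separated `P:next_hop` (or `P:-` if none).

Answer: P0:NH3 P1:NH3

Derivation:
Op 1: best P0=- P1=NH3
Op 2: best P0=NH3 P1=NH3
Op 3: best P0=NH3 P1=NH3
Op 4: best P0=NH3 P1=NH2
Op 5: best P0=NH3 P1=NH2
Op 6: best P0=NH2 P1=NH2
Op 7: best P0=NH3 P1=NH2
Op 8: best P0=NH3 P1=NH2
Op 9: best P0=NH3 P1=NH3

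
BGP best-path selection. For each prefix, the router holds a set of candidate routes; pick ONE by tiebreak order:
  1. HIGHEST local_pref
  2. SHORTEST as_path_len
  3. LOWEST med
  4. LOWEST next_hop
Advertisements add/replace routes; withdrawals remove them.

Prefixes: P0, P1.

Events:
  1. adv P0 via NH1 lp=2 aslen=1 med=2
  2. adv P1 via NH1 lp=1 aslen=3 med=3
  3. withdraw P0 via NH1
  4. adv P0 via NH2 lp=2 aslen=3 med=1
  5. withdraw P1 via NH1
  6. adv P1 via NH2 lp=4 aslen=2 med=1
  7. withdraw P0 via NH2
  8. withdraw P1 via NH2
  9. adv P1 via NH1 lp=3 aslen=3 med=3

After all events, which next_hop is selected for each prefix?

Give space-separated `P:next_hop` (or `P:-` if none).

Op 1: best P0=NH1 P1=-
Op 2: best P0=NH1 P1=NH1
Op 3: best P0=- P1=NH1
Op 4: best P0=NH2 P1=NH1
Op 5: best P0=NH2 P1=-
Op 6: best P0=NH2 P1=NH2
Op 7: best P0=- P1=NH2
Op 8: best P0=- P1=-
Op 9: best P0=- P1=NH1

Answer: P0:- P1:NH1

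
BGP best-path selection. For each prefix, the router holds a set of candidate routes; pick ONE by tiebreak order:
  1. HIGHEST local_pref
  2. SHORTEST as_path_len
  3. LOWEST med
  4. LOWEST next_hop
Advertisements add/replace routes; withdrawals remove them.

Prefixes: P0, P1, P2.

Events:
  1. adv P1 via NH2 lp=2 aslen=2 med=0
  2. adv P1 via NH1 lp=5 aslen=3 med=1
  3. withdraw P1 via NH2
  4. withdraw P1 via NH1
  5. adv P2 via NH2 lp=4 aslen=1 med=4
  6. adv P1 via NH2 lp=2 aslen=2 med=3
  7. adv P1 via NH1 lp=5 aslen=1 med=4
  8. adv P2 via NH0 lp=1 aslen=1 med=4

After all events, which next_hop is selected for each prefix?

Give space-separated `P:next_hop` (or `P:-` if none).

Op 1: best P0=- P1=NH2 P2=-
Op 2: best P0=- P1=NH1 P2=-
Op 3: best P0=- P1=NH1 P2=-
Op 4: best P0=- P1=- P2=-
Op 5: best P0=- P1=- P2=NH2
Op 6: best P0=- P1=NH2 P2=NH2
Op 7: best P0=- P1=NH1 P2=NH2
Op 8: best P0=- P1=NH1 P2=NH2

Answer: P0:- P1:NH1 P2:NH2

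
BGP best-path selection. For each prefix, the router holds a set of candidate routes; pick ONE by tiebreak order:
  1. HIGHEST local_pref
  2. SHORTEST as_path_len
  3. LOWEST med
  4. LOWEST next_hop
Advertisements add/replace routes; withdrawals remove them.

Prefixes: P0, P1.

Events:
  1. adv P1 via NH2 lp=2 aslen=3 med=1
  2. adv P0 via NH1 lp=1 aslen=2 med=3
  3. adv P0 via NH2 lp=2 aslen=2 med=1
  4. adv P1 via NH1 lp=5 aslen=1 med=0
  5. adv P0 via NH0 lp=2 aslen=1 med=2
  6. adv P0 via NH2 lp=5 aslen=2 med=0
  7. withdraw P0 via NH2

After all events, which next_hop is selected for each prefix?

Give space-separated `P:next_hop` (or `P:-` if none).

Answer: P0:NH0 P1:NH1

Derivation:
Op 1: best P0=- P1=NH2
Op 2: best P0=NH1 P1=NH2
Op 3: best P0=NH2 P1=NH2
Op 4: best P0=NH2 P1=NH1
Op 5: best P0=NH0 P1=NH1
Op 6: best P0=NH2 P1=NH1
Op 7: best P0=NH0 P1=NH1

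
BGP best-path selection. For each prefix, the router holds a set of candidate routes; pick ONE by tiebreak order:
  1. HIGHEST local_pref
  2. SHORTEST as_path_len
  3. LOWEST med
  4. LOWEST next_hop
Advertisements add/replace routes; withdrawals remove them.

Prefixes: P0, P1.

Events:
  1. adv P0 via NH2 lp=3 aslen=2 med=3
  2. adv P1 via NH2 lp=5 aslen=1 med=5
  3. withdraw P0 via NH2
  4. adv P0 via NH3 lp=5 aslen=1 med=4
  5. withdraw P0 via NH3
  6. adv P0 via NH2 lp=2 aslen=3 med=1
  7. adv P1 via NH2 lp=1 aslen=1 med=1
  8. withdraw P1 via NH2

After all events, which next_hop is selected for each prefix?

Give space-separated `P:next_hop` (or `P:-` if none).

Op 1: best P0=NH2 P1=-
Op 2: best P0=NH2 P1=NH2
Op 3: best P0=- P1=NH2
Op 4: best P0=NH3 P1=NH2
Op 5: best P0=- P1=NH2
Op 6: best P0=NH2 P1=NH2
Op 7: best P0=NH2 P1=NH2
Op 8: best P0=NH2 P1=-

Answer: P0:NH2 P1:-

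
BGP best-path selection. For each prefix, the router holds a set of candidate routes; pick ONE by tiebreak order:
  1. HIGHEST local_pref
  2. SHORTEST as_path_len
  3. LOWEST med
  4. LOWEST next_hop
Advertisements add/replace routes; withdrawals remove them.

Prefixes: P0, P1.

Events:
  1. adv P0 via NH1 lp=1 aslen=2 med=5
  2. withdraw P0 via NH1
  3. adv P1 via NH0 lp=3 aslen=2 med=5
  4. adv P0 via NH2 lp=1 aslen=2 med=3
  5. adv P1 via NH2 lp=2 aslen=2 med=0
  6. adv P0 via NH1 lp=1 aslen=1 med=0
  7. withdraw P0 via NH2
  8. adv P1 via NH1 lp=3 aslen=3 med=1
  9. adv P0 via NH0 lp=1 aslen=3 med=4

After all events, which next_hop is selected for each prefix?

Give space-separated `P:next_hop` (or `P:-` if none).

Op 1: best P0=NH1 P1=-
Op 2: best P0=- P1=-
Op 3: best P0=- P1=NH0
Op 4: best P0=NH2 P1=NH0
Op 5: best P0=NH2 P1=NH0
Op 6: best P0=NH1 P1=NH0
Op 7: best P0=NH1 P1=NH0
Op 8: best P0=NH1 P1=NH0
Op 9: best P0=NH1 P1=NH0

Answer: P0:NH1 P1:NH0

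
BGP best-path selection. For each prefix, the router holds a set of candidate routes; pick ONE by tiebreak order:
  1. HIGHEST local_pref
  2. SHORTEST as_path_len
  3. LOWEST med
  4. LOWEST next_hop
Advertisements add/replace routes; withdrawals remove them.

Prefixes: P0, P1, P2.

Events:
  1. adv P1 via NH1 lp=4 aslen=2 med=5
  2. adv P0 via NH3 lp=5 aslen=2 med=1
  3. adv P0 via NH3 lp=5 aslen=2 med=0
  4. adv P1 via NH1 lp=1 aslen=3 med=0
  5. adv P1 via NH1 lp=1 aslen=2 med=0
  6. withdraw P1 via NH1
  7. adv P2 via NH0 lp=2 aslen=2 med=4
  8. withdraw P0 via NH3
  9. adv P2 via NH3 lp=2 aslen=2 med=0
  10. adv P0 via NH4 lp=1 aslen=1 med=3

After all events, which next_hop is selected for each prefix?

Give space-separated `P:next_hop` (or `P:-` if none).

Op 1: best P0=- P1=NH1 P2=-
Op 2: best P0=NH3 P1=NH1 P2=-
Op 3: best P0=NH3 P1=NH1 P2=-
Op 4: best P0=NH3 P1=NH1 P2=-
Op 5: best P0=NH3 P1=NH1 P2=-
Op 6: best P0=NH3 P1=- P2=-
Op 7: best P0=NH3 P1=- P2=NH0
Op 8: best P0=- P1=- P2=NH0
Op 9: best P0=- P1=- P2=NH3
Op 10: best P0=NH4 P1=- P2=NH3

Answer: P0:NH4 P1:- P2:NH3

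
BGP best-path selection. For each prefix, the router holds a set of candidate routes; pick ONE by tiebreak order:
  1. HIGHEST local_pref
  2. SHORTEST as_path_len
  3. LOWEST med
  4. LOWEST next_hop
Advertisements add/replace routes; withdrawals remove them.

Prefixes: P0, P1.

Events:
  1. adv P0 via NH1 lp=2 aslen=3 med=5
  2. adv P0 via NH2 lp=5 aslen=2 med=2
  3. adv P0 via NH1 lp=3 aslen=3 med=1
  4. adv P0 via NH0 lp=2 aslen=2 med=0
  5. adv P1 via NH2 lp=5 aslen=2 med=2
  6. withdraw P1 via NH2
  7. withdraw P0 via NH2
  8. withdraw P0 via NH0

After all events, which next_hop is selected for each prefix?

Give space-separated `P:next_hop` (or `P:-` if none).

Op 1: best P0=NH1 P1=-
Op 2: best P0=NH2 P1=-
Op 3: best P0=NH2 P1=-
Op 4: best P0=NH2 P1=-
Op 5: best P0=NH2 P1=NH2
Op 6: best P0=NH2 P1=-
Op 7: best P0=NH1 P1=-
Op 8: best P0=NH1 P1=-

Answer: P0:NH1 P1:-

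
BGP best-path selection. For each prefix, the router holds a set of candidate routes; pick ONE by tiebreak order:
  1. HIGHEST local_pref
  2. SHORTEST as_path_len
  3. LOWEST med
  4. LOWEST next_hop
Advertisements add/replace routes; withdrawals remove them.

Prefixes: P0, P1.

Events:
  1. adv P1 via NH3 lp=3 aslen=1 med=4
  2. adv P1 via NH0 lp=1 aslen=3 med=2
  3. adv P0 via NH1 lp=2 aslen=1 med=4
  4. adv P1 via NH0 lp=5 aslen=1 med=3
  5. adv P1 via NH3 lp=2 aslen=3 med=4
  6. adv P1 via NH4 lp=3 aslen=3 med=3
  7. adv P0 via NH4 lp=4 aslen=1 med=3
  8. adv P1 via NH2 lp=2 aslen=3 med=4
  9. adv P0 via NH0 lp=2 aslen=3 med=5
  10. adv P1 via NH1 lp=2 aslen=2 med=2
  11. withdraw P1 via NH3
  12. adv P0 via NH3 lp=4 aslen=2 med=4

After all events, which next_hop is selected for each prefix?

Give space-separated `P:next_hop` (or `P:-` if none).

Op 1: best P0=- P1=NH3
Op 2: best P0=- P1=NH3
Op 3: best P0=NH1 P1=NH3
Op 4: best P0=NH1 P1=NH0
Op 5: best P0=NH1 P1=NH0
Op 6: best P0=NH1 P1=NH0
Op 7: best P0=NH4 P1=NH0
Op 8: best P0=NH4 P1=NH0
Op 9: best P0=NH4 P1=NH0
Op 10: best P0=NH4 P1=NH0
Op 11: best P0=NH4 P1=NH0
Op 12: best P0=NH4 P1=NH0

Answer: P0:NH4 P1:NH0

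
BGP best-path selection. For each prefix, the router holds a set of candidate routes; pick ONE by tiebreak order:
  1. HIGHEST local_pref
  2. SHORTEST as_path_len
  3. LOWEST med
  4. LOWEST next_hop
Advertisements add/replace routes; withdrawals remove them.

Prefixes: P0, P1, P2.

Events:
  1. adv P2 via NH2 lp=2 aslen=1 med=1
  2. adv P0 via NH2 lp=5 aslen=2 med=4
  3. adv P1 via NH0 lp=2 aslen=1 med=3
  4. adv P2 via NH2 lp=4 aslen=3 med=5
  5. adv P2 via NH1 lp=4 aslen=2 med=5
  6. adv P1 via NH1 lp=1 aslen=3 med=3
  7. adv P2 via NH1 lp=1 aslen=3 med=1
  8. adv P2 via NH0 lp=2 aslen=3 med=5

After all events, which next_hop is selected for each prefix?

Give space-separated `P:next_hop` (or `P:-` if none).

Op 1: best P0=- P1=- P2=NH2
Op 2: best P0=NH2 P1=- P2=NH2
Op 3: best P0=NH2 P1=NH0 P2=NH2
Op 4: best P0=NH2 P1=NH0 P2=NH2
Op 5: best P0=NH2 P1=NH0 P2=NH1
Op 6: best P0=NH2 P1=NH0 P2=NH1
Op 7: best P0=NH2 P1=NH0 P2=NH2
Op 8: best P0=NH2 P1=NH0 P2=NH2

Answer: P0:NH2 P1:NH0 P2:NH2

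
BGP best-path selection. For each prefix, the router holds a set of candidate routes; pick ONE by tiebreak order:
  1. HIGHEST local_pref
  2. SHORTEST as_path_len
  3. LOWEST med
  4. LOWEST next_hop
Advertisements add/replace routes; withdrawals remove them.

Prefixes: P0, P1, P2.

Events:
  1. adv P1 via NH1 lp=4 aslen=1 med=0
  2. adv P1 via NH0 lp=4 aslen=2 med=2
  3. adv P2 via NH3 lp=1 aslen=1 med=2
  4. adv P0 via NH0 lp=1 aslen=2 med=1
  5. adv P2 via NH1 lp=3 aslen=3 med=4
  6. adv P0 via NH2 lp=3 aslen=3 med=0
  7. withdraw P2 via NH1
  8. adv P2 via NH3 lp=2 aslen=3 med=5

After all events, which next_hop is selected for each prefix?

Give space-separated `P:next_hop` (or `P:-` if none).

Answer: P0:NH2 P1:NH1 P2:NH3

Derivation:
Op 1: best P0=- P1=NH1 P2=-
Op 2: best P0=- P1=NH1 P2=-
Op 3: best P0=- P1=NH1 P2=NH3
Op 4: best P0=NH0 P1=NH1 P2=NH3
Op 5: best P0=NH0 P1=NH1 P2=NH1
Op 6: best P0=NH2 P1=NH1 P2=NH1
Op 7: best P0=NH2 P1=NH1 P2=NH3
Op 8: best P0=NH2 P1=NH1 P2=NH3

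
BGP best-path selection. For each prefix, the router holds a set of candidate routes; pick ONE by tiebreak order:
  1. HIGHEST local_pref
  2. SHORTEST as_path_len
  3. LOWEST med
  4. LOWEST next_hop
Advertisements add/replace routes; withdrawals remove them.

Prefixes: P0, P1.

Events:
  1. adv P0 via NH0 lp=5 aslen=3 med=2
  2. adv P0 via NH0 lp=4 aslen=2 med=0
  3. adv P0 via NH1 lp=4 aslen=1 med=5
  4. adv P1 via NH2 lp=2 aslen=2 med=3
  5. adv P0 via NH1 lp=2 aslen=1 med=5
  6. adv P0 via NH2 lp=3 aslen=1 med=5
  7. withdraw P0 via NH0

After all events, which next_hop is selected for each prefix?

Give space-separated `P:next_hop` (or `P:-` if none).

Answer: P0:NH2 P1:NH2

Derivation:
Op 1: best P0=NH0 P1=-
Op 2: best P0=NH0 P1=-
Op 3: best P0=NH1 P1=-
Op 4: best P0=NH1 P1=NH2
Op 5: best P0=NH0 P1=NH2
Op 6: best P0=NH0 P1=NH2
Op 7: best P0=NH2 P1=NH2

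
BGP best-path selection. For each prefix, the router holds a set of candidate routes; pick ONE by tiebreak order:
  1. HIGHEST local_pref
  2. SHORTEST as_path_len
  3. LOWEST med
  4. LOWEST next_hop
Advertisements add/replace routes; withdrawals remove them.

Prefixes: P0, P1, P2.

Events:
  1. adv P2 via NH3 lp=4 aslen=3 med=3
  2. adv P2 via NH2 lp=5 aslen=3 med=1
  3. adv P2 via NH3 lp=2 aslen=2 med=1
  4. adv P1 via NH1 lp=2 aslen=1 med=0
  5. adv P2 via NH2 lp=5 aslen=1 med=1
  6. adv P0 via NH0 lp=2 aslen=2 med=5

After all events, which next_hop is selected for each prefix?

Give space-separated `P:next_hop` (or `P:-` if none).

Answer: P0:NH0 P1:NH1 P2:NH2

Derivation:
Op 1: best P0=- P1=- P2=NH3
Op 2: best P0=- P1=- P2=NH2
Op 3: best P0=- P1=- P2=NH2
Op 4: best P0=- P1=NH1 P2=NH2
Op 5: best P0=- P1=NH1 P2=NH2
Op 6: best P0=NH0 P1=NH1 P2=NH2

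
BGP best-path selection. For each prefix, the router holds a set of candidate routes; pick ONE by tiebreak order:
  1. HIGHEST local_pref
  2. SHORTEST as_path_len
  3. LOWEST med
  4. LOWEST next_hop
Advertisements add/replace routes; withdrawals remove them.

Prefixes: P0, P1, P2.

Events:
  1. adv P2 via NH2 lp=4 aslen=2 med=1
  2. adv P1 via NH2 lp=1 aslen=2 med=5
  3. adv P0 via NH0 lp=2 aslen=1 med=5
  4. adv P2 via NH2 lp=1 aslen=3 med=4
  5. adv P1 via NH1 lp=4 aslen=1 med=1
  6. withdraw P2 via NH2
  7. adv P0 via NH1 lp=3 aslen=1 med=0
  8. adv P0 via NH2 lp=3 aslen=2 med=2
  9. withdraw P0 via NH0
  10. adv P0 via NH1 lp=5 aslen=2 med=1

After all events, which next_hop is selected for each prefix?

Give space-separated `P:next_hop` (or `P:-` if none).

Answer: P0:NH1 P1:NH1 P2:-

Derivation:
Op 1: best P0=- P1=- P2=NH2
Op 2: best P0=- P1=NH2 P2=NH2
Op 3: best P0=NH0 P1=NH2 P2=NH2
Op 4: best P0=NH0 P1=NH2 P2=NH2
Op 5: best P0=NH0 P1=NH1 P2=NH2
Op 6: best P0=NH0 P1=NH1 P2=-
Op 7: best P0=NH1 P1=NH1 P2=-
Op 8: best P0=NH1 P1=NH1 P2=-
Op 9: best P0=NH1 P1=NH1 P2=-
Op 10: best P0=NH1 P1=NH1 P2=-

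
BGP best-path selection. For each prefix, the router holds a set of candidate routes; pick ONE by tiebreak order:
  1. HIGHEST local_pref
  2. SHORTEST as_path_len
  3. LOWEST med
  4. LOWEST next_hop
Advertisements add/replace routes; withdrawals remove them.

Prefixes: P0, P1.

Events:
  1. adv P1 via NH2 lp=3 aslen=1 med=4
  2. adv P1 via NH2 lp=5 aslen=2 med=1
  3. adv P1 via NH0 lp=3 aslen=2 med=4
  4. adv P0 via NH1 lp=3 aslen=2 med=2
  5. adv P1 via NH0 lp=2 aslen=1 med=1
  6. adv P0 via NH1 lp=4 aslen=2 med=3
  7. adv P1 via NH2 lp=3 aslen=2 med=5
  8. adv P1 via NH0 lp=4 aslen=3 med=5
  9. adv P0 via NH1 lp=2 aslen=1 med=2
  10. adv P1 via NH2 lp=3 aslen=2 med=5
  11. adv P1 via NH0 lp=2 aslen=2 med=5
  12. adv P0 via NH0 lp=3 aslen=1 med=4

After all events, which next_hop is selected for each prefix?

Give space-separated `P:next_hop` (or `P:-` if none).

Answer: P0:NH0 P1:NH2

Derivation:
Op 1: best P0=- P1=NH2
Op 2: best P0=- P1=NH2
Op 3: best P0=- P1=NH2
Op 4: best P0=NH1 P1=NH2
Op 5: best P0=NH1 P1=NH2
Op 6: best P0=NH1 P1=NH2
Op 7: best P0=NH1 P1=NH2
Op 8: best P0=NH1 P1=NH0
Op 9: best P0=NH1 P1=NH0
Op 10: best P0=NH1 P1=NH0
Op 11: best P0=NH1 P1=NH2
Op 12: best P0=NH0 P1=NH2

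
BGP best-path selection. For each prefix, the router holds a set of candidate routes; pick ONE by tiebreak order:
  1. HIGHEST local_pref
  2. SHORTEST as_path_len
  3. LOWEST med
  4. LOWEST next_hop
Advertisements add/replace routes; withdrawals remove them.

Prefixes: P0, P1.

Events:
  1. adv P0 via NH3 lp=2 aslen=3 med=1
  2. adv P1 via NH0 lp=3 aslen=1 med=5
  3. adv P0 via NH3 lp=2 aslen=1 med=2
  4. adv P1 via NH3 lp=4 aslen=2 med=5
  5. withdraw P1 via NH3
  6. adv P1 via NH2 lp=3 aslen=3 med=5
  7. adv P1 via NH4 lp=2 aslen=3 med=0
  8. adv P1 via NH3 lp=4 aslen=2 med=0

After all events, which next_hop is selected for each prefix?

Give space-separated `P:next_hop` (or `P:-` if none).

Op 1: best P0=NH3 P1=-
Op 2: best P0=NH3 P1=NH0
Op 3: best P0=NH3 P1=NH0
Op 4: best P0=NH3 P1=NH3
Op 5: best P0=NH3 P1=NH0
Op 6: best P0=NH3 P1=NH0
Op 7: best P0=NH3 P1=NH0
Op 8: best P0=NH3 P1=NH3

Answer: P0:NH3 P1:NH3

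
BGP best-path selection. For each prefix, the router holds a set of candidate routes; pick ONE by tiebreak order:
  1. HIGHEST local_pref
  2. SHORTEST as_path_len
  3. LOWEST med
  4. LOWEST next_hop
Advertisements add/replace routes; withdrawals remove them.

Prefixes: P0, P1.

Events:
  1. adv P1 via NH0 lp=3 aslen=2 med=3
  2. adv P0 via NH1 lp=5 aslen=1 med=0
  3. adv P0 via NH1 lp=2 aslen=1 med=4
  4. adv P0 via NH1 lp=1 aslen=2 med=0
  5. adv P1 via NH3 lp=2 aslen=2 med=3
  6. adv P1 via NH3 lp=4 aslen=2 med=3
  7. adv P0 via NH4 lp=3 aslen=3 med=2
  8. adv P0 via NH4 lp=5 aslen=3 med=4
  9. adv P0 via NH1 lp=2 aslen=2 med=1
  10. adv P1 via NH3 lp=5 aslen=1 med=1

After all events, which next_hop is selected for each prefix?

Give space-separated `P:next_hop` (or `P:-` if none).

Op 1: best P0=- P1=NH0
Op 2: best P0=NH1 P1=NH0
Op 3: best P0=NH1 P1=NH0
Op 4: best P0=NH1 P1=NH0
Op 5: best P0=NH1 P1=NH0
Op 6: best P0=NH1 P1=NH3
Op 7: best P0=NH4 P1=NH3
Op 8: best P0=NH4 P1=NH3
Op 9: best P0=NH4 P1=NH3
Op 10: best P0=NH4 P1=NH3

Answer: P0:NH4 P1:NH3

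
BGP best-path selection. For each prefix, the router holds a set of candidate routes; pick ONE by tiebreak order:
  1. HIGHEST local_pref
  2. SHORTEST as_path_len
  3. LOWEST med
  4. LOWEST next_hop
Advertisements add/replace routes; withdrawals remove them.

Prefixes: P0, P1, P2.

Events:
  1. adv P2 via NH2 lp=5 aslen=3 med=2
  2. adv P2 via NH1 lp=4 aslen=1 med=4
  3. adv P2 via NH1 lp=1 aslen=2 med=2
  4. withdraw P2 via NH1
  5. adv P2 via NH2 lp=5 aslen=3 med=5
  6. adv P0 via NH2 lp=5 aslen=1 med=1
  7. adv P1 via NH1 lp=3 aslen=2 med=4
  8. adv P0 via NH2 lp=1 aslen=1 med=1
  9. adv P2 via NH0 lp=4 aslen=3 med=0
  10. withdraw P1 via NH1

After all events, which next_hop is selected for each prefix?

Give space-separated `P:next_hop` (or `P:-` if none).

Op 1: best P0=- P1=- P2=NH2
Op 2: best P0=- P1=- P2=NH2
Op 3: best P0=- P1=- P2=NH2
Op 4: best P0=- P1=- P2=NH2
Op 5: best P0=- P1=- P2=NH2
Op 6: best P0=NH2 P1=- P2=NH2
Op 7: best P0=NH2 P1=NH1 P2=NH2
Op 8: best P0=NH2 P1=NH1 P2=NH2
Op 9: best P0=NH2 P1=NH1 P2=NH2
Op 10: best P0=NH2 P1=- P2=NH2

Answer: P0:NH2 P1:- P2:NH2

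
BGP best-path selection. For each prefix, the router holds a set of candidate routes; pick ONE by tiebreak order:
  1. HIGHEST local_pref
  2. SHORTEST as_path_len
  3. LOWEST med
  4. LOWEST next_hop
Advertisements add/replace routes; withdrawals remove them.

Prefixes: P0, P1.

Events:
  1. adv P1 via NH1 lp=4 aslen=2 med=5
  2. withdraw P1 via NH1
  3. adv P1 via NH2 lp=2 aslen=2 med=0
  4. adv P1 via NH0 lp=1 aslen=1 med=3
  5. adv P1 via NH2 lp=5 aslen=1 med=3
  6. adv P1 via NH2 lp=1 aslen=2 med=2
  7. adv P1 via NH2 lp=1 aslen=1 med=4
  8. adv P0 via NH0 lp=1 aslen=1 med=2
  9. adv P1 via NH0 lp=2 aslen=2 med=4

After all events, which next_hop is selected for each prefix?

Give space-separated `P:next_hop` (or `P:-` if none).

Answer: P0:NH0 P1:NH0

Derivation:
Op 1: best P0=- P1=NH1
Op 2: best P0=- P1=-
Op 3: best P0=- P1=NH2
Op 4: best P0=- P1=NH2
Op 5: best P0=- P1=NH2
Op 6: best P0=- P1=NH0
Op 7: best P0=- P1=NH0
Op 8: best P0=NH0 P1=NH0
Op 9: best P0=NH0 P1=NH0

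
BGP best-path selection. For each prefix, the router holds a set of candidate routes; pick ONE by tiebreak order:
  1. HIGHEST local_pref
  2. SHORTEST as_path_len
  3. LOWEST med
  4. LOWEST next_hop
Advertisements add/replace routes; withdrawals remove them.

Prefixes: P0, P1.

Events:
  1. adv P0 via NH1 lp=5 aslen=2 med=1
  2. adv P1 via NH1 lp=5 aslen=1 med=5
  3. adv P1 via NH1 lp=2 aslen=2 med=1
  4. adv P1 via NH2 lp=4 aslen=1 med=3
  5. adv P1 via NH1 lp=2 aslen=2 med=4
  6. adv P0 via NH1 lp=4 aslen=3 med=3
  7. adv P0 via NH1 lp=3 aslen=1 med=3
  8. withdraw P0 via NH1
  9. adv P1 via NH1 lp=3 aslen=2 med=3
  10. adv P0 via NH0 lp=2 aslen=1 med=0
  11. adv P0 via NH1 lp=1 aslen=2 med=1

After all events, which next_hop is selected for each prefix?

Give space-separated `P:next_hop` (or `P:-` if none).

Op 1: best P0=NH1 P1=-
Op 2: best P0=NH1 P1=NH1
Op 3: best P0=NH1 P1=NH1
Op 4: best P0=NH1 P1=NH2
Op 5: best P0=NH1 P1=NH2
Op 6: best P0=NH1 P1=NH2
Op 7: best P0=NH1 P1=NH2
Op 8: best P0=- P1=NH2
Op 9: best P0=- P1=NH2
Op 10: best P0=NH0 P1=NH2
Op 11: best P0=NH0 P1=NH2

Answer: P0:NH0 P1:NH2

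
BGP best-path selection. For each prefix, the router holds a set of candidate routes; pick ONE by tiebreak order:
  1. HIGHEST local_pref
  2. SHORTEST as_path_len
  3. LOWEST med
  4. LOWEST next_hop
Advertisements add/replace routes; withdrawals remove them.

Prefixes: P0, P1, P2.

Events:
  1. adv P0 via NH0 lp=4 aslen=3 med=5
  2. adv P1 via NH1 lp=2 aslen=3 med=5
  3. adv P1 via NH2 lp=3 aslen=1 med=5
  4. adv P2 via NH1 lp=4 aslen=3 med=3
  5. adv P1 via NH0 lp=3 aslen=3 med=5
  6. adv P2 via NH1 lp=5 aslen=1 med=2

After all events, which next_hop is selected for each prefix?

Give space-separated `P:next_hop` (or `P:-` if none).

Answer: P0:NH0 P1:NH2 P2:NH1

Derivation:
Op 1: best P0=NH0 P1=- P2=-
Op 2: best P0=NH0 P1=NH1 P2=-
Op 3: best P0=NH0 P1=NH2 P2=-
Op 4: best P0=NH0 P1=NH2 P2=NH1
Op 5: best P0=NH0 P1=NH2 P2=NH1
Op 6: best P0=NH0 P1=NH2 P2=NH1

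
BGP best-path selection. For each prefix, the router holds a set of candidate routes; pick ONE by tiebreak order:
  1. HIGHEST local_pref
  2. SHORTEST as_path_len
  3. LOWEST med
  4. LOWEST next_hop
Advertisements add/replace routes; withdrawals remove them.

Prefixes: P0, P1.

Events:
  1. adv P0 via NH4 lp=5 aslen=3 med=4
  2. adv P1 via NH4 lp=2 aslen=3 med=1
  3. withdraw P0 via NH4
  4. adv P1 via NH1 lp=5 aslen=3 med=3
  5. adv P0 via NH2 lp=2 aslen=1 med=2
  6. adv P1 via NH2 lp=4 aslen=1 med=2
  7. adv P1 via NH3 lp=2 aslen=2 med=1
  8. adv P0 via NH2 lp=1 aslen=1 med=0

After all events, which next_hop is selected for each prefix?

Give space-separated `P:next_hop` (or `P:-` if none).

Op 1: best P0=NH4 P1=-
Op 2: best P0=NH4 P1=NH4
Op 3: best P0=- P1=NH4
Op 4: best P0=- P1=NH1
Op 5: best P0=NH2 P1=NH1
Op 6: best P0=NH2 P1=NH1
Op 7: best P0=NH2 P1=NH1
Op 8: best P0=NH2 P1=NH1

Answer: P0:NH2 P1:NH1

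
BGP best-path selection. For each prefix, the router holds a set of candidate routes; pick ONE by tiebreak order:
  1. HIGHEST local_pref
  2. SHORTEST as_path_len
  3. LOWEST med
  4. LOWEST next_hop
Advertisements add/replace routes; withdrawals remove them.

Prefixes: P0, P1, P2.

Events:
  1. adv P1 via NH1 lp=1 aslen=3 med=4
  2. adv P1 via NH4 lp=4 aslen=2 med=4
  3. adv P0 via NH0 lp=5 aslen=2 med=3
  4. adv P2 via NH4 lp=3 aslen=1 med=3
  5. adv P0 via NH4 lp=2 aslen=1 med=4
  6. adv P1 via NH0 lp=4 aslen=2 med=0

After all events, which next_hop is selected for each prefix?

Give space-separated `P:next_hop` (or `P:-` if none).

Op 1: best P0=- P1=NH1 P2=-
Op 2: best P0=- P1=NH4 P2=-
Op 3: best P0=NH0 P1=NH4 P2=-
Op 4: best P0=NH0 P1=NH4 P2=NH4
Op 5: best P0=NH0 P1=NH4 P2=NH4
Op 6: best P0=NH0 P1=NH0 P2=NH4

Answer: P0:NH0 P1:NH0 P2:NH4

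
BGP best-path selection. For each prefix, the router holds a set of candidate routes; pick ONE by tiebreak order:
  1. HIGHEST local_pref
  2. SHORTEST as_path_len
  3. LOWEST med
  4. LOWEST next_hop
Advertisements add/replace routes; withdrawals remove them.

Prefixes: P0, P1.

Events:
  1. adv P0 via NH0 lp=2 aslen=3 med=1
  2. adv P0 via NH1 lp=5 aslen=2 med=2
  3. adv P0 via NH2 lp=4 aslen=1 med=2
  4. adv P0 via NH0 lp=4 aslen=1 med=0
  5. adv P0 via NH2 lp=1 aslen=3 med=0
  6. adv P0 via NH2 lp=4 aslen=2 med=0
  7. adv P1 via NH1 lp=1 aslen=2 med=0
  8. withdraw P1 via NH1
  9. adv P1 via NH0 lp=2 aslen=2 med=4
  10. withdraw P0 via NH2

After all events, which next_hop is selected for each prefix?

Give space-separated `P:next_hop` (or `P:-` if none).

Op 1: best P0=NH0 P1=-
Op 2: best P0=NH1 P1=-
Op 3: best P0=NH1 P1=-
Op 4: best P0=NH1 P1=-
Op 5: best P0=NH1 P1=-
Op 6: best P0=NH1 P1=-
Op 7: best P0=NH1 P1=NH1
Op 8: best P0=NH1 P1=-
Op 9: best P0=NH1 P1=NH0
Op 10: best P0=NH1 P1=NH0

Answer: P0:NH1 P1:NH0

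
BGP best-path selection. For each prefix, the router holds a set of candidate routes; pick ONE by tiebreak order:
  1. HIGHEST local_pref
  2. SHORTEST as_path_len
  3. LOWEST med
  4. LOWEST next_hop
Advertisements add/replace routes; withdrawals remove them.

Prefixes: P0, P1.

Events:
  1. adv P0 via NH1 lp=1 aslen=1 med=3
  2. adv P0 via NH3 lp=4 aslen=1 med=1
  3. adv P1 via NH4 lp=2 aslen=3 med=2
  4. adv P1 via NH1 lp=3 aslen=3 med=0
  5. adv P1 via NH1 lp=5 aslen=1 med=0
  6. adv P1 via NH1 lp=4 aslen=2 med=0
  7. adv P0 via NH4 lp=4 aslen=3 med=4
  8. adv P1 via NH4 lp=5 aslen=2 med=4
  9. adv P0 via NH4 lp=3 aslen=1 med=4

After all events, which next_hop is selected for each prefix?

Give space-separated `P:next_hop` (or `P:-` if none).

Op 1: best P0=NH1 P1=-
Op 2: best P0=NH3 P1=-
Op 3: best P0=NH3 P1=NH4
Op 4: best P0=NH3 P1=NH1
Op 5: best P0=NH3 P1=NH1
Op 6: best P0=NH3 P1=NH1
Op 7: best P0=NH3 P1=NH1
Op 8: best P0=NH3 P1=NH4
Op 9: best P0=NH3 P1=NH4

Answer: P0:NH3 P1:NH4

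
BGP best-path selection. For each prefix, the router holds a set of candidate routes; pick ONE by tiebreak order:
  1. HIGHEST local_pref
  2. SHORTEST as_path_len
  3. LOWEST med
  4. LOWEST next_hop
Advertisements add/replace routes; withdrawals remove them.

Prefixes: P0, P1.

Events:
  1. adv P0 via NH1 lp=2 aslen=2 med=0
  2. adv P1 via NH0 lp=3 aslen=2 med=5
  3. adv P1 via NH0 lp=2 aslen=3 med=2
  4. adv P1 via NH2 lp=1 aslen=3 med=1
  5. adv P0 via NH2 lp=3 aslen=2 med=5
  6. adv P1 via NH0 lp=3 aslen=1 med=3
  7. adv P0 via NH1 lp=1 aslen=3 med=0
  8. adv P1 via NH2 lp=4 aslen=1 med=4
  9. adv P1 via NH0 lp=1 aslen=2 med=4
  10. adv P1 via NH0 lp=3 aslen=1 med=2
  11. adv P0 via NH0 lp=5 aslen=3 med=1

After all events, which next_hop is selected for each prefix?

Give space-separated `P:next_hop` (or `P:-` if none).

Op 1: best P0=NH1 P1=-
Op 2: best P0=NH1 P1=NH0
Op 3: best P0=NH1 P1=NH0
Op 4: best P0=NH1 P1=NH0
Op 5: best P0=NH2 P1=NH0
Op 6: best P0=NH2 P1=NH0
Op 7: best P0=NH2 P1=NH0
Op 8: best P0=NH2 P1=NH2
Op 9: best P0=NH2 P1=NH2
Op 10: best P0=NH2 P1=NH2
Op 11: best P0=NH0 P1=NH2

Answer: P0:NH0 P1:NH2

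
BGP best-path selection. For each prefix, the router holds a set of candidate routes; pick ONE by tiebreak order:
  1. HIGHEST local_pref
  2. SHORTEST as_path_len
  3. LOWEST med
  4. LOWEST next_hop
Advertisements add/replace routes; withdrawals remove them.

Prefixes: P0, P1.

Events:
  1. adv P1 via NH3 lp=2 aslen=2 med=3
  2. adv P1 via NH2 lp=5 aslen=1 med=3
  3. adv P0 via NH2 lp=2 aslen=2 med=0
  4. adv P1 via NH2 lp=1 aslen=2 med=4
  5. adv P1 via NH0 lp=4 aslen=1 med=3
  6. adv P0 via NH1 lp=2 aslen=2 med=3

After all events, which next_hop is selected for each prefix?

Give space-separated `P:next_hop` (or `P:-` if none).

Answer: P0:NH2 P1:NH0

Derivation:
Op 1: best P0=- P1=NH3
Op 2: best P0=- P1=NH2
Op 3: best P0=NH2 P1=NH2
Op 4: best P0=NH2 P1=NH3
Op 5: best P0=NH2 P1=NH0
Op 6: best P0=NH2 P1=NH0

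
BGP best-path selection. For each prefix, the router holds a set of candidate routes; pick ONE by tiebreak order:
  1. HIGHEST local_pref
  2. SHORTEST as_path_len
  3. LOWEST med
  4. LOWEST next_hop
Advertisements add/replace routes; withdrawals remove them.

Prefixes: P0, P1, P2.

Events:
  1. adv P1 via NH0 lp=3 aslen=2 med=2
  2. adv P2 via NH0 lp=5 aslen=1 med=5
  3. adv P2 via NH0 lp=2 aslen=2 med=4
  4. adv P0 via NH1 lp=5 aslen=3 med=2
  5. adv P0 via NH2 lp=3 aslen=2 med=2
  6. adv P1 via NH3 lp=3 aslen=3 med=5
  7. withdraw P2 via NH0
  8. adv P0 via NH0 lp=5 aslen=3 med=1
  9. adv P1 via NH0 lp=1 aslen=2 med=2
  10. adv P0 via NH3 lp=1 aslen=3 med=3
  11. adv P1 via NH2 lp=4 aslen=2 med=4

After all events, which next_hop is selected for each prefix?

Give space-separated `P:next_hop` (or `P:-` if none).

Op 1: best P0=- P1=NH0 P2=-
Op 2: best P0=- P1=NH0 P2=NH0
Op 3: best P0=- P1=NH0 P2=NH0
Op 4: best P0=NH1 P1=NH0 P2=NH0
Op 5: best P0=NH1 P1=NH0 P2=NH0
Op 6: best P0=NH1 P1=NH0 P2=NH0
Op 7: best P0=NH1 P1=NH0 P2=-
Op 8: best P0=NH0 P1=NH0 P2=-
Op 9: best P0=NH0 P1=NH3 P2=-
Op 10: best P0=NH0 P1=NH3 P2=-
Op 11: best P0=NH0 P1=NH2 P2=-

Answer: P0:NH0 P1:NH2 P2:-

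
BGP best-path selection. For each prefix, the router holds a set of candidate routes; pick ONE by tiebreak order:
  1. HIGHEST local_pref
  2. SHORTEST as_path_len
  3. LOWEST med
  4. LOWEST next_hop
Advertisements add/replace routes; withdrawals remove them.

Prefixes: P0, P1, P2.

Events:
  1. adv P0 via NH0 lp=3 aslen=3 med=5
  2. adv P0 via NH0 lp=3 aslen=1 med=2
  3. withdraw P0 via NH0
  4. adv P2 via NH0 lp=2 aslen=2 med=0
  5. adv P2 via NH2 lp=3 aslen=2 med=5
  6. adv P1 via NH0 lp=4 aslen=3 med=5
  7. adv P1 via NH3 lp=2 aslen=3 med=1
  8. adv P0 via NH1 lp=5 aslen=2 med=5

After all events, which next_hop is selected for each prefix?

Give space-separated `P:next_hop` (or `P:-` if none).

Op 1: best P0=NH0 P1=- P2=-
Op 2: best P0=NH0 P1=- P2=-
Op 3: best P0=- P1=- P2=-
Op 4: best P0=- P1=- P2=NH0
Op 5: best P0=- P1=- P2=NH2
Op 6: best P0=- P1=NH0 P2=NH2
Op 7: best P0=- P1=NH0 P2=NH2
Op 8: best P0=NH1 P1=NH0 P2=NH2

Answer: P0:NH1 P1:NH0 P2:NH2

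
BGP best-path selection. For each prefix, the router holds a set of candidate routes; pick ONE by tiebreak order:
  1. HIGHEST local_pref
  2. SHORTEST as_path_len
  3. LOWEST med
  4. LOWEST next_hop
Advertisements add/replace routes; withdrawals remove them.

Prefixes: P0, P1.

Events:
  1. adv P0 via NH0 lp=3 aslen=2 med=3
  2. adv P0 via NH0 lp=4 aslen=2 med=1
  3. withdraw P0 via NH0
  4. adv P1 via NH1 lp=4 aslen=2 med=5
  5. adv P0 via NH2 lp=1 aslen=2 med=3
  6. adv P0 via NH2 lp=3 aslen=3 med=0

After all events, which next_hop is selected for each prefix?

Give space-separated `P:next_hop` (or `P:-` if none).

Answer: P0:NH2 P1:NH1

Derivation:
Op 1: best P0=NH0 P1=-
Op 2: best P0=NH0 P1=-
Op 3: best P0=- P1=-
Op 4: best P0=- P1=NH1
Op 5: best P0=NH2 P1=NH1
Op 6: best P0=NH2 P1=NH1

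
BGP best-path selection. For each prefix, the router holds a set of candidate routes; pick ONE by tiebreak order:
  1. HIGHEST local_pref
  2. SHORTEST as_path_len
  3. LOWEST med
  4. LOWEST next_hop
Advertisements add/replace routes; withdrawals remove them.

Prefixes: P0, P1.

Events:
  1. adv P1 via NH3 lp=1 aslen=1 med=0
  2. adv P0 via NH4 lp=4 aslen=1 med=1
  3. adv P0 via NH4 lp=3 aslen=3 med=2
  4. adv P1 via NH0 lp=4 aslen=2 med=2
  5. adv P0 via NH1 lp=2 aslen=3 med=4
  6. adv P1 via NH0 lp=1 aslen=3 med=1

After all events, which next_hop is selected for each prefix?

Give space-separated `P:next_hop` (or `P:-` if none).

Op 1: best P0=- P1=NH3
Op 2: best P0=NH4 P1=NH3
Op 3: best P0=NH4 P1=NH3
Op 4: best P0=NH4 P1=NH0
Op 5: best P0=NH4 P1=NH0
Op 6: best P0=NH4 P1=NH3

Answer: P0:NH4 P1:NH3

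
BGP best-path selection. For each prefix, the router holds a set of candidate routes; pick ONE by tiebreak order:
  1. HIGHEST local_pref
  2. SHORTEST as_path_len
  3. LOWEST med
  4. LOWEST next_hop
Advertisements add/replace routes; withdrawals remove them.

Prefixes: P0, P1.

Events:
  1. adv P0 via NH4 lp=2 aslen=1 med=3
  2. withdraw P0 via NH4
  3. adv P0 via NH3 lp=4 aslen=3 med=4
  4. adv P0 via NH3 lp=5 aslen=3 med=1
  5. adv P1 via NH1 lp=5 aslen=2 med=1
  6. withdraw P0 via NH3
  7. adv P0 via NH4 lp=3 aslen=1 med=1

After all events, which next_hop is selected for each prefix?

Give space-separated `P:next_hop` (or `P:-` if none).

Answer: P0:NH4 P1:NH1

Derivation:
Op 1: best P0=NH4 P1=-
Op 2: best P0=- P1=-
Op 3: best P0=NH3 P1=-
Op 4: best P0=NH3 P1=-
Op 5: best P0=NH3 P1=NH1
Op 6: best P0=- P1=NH1
Op 7: best P0=NH4 P1=NH1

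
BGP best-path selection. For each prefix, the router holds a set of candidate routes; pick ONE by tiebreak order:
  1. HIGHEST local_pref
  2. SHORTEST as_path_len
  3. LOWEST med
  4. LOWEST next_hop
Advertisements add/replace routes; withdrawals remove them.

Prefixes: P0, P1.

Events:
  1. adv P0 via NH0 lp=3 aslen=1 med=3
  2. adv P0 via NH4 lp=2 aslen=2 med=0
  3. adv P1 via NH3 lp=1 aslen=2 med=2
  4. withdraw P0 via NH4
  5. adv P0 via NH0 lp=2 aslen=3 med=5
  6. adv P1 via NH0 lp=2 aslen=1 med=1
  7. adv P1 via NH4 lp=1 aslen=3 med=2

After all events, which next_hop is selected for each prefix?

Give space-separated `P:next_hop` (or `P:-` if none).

Answer: P0:NH0 P1:NH0

Derivation:
Op 1: best P0=NH0 P1=-
Op 2: best P0=NH0 P1=-
Op 3: best P0=NH0 P1=NH3
Op 4: best P0=NH0 P1=NH3
Op 5: best P0=NH0 P1=NH3
Op 6: best P0=NH0 P1=NH0
Op 7: best P0=NH0 P1=NH0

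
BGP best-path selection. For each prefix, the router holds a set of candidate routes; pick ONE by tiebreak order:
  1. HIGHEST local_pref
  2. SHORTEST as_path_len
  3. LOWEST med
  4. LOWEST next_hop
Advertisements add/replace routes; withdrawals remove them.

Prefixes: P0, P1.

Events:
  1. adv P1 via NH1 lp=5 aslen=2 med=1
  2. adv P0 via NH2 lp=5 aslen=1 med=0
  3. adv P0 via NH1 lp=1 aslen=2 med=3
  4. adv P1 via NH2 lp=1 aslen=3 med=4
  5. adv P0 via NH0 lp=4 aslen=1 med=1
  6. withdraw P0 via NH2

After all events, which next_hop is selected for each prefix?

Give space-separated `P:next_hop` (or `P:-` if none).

Op 1: best P0=- P1=NH1
Op 2: best P0=NH2 P1=NH1
Op 3: best P0=NH2 P1=NH1
Op 4: best P0=NH2 P1=NH1
Op 5: best P0=NH2 P1=NH1
Op 6: best P0=NH0 P1=NH1

Answer: P0:NH0 P1:NH1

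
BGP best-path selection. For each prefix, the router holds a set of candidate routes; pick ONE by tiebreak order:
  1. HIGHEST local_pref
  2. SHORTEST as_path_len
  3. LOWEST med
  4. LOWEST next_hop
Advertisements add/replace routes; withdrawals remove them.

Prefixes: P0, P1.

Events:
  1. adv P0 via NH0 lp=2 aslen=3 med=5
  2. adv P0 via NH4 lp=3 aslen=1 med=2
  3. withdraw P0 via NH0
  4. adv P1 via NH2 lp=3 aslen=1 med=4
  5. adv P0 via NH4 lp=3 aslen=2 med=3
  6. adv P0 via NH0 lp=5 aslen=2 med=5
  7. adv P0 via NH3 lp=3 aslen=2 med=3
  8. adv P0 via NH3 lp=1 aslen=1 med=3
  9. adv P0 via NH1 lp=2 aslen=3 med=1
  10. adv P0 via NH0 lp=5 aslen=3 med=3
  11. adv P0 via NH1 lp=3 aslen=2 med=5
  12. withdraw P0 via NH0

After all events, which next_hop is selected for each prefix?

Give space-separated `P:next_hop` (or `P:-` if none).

Answer: P0:NH4 P1:NH2

Derivation:
Op 1: best P0=NH0 P1=-
Op 2: best P0=NH4 P1=-
Op 3: best P0=NH4 P1=-
Op 4: best P0=NH4 P1=NH2
Op 5: best P0=NH4 P1=NH2
Op 6: best P0=NH0 P1=NH2
Op 7: best P0=NH0 P1=NH2
Op 8: best P0=NH0 P1=NH2
Op 9: best P0=NH0 P1=NH2
Op 10: best P0=NH0 P1=NH2
Op 11: best P0=NH0 P1=NH2
Op 12: best P0=NH4 P1=NH2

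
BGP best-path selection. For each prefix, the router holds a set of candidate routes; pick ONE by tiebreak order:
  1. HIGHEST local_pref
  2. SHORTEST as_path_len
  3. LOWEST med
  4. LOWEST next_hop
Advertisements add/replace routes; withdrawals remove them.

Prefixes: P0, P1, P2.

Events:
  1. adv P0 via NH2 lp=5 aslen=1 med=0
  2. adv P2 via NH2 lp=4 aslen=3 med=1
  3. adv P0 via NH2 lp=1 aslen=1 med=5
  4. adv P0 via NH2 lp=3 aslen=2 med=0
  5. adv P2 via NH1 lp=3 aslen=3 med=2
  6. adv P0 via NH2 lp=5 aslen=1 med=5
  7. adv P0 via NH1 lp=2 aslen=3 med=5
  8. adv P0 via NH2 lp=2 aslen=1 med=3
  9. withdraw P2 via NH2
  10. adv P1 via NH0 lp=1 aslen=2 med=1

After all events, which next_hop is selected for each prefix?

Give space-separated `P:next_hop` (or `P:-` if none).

Answer: P0:NH2 P1:NH0 P2:NH1

Derivation:
Op 1: best P0=NH2 P1=- P2=-
Op 2: best P0=NH2 P1=- P2=NH2
Op 3: best P0=NH2 P1=- P2=NH2
Op 4: best P0=NH2 P1=- P2=NH2
Op 5: best P0=NH2 P1=- P2=NH2
Op 6: best P0=NH2 P1=- P2=NH2
Op 7: best P0=NH2 P1=- P2=NH2
Op 8: best P0=NH2 P1=- P2=NH2
Op 9: best P0=NH2 P1=- P2=NH1
Op 10: best P0=NH2 P1=NH0 P2=NH1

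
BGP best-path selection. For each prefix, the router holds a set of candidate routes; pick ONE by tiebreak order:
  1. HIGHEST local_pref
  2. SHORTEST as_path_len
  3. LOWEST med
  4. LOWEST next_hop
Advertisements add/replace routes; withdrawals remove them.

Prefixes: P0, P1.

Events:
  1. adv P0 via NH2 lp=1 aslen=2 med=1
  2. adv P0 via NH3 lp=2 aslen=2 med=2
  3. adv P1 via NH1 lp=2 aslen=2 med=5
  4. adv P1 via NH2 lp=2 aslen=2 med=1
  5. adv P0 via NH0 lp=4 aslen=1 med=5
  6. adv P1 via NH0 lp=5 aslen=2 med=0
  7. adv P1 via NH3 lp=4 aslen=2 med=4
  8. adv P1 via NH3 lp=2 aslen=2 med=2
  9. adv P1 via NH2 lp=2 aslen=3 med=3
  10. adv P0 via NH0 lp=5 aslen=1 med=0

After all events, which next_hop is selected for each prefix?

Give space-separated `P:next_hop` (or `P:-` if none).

Answer: P0:NH0 P1:NH0

Derivation:
Op 1: best P0=NH2 P1=-
Op 2: best P0=NH3 P1=-
Op 3: best P0=NH3 P1=NH1
Op 4: best P0=NH3 P1=NH2
Op 5: best P0=NH0 P1=NH2
Op 6: best P0=NH0 P1=NH0
Op 7: best P0=NH0 P1=NH0
Op 8: best P0=NH0 P1=NH0
Op 9: best P0=NH0 P1=NH0
Op 10: best P0=NH0 P1=NH0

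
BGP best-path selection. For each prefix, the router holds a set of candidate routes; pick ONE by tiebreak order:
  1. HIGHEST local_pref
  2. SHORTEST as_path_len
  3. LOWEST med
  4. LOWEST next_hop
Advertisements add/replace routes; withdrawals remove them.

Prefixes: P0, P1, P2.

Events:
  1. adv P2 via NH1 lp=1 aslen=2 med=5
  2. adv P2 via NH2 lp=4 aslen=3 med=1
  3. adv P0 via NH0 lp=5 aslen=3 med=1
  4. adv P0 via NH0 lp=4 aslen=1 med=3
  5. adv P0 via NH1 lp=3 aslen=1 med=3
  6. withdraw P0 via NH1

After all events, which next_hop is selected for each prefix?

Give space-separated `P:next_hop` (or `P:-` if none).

Op 1: best P0=- P1=- P2=NH1
Op 2: best P0=- P1=- P2=NH2
Op 3: best P0=NH0 P1=- P2=NH2
Op 4: best P0=NH0 P1=- P2=NH2
Op 5: best P0=NH0 P1=- P2=NH2
Op 6: best P0=NH0 P1=- P2=NH2

Answer: P0:NH0 P1:- P2:NH2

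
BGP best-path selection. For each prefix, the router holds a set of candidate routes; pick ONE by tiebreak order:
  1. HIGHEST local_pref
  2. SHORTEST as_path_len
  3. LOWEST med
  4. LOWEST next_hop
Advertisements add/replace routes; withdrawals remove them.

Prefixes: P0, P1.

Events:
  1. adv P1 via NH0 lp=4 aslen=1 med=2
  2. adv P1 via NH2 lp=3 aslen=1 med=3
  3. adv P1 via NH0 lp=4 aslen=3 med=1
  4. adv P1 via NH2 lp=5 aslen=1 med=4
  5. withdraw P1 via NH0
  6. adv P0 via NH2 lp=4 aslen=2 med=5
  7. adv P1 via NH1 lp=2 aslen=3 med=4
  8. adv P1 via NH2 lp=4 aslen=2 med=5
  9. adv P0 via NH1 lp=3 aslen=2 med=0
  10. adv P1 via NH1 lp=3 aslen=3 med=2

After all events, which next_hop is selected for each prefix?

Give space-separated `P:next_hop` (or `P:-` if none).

Answer: P0:NH2 P1:NH2

Derivation:
Op 1: best P0=- P1=NH0
Op 2: best P0=- P1=NH0
Op 3: best P0=- P1=NH0
Op 4: best P0=- P1=NH2
Op 5: best P0=- P1=NH2
Op 6: best P0=NH2 P1=NH2
Op 7: best P0=NH2 P1=NH2
Op 8: best P0=NH2 P1=NH2
Op 9: best P0=NH2 P1=NH2
Op 10: best P0=NH2 P1=NH2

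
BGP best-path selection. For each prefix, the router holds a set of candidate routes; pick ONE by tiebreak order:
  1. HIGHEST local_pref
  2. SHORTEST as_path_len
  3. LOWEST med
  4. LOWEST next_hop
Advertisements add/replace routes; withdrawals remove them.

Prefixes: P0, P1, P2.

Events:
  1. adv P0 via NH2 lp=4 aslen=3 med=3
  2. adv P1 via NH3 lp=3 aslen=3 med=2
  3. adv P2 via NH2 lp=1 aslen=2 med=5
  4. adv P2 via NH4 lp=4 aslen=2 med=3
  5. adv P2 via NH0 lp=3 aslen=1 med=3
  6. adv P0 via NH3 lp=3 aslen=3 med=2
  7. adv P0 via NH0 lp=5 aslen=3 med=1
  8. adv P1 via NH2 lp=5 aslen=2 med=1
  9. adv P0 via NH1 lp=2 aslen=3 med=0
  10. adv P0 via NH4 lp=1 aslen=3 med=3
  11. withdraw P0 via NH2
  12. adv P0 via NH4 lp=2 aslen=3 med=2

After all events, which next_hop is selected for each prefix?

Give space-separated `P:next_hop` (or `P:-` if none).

Answer: P0:NH0 P1:NH2 P2:NH4

Derivation:
Op 1: best P0=NH2 P1=- P2=-
Op 2: best P0=NH2 P1=NH3 P2=-
Op 3: best P0=NH2 P1=NH3 P2=NH2
Op 4: best P0=NH2 P1=NH3 P2=NH4
Op 5: best P0=NH2 P1=NH3 P2=NH4
Op 6: best P0=NH2 P1=NH3 P2=NH4
Op 7: best P0=NH0 P1=NH3 P2=NH4
Op 8: best P0=NH0 P1=NH2 P2=NH4
Op 9: best P0=NH0 P1=NH2 P2=NH4
Op 10: best P0=NH0 P1=NH2 P2=NH4
Op 11: best P0=NH0 P1=NH2 P2=NH4
Op 12: best P0=NH0 P1=NH2 P2=NH4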